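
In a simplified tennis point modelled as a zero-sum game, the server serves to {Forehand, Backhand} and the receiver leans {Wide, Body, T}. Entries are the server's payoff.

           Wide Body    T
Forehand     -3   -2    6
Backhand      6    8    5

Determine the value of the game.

Row minima: Forehand → -3, Backhand → 5; maximin = 5.
Column maxima: Wide → 6, Body → 8, T → 6; minimax = 6.
5 ≠ 6, so there is no saddle point; optimal play is mixed.
Body is strictly dominated by Wide (it gives the server strictly more in every row), so the receiver never plays it.
On the remaining 2×2 (Forehand, Backhand vs Wide, T):
Let the server play Forehand with probability p. Expected payoff against Wide: (-3)p + 6(1−p) = −9p + 6; against T: 6p + 5(1−p) = p + 5.
Setting these equal: −9p + 6 = p + 5 ⇒ −10p = -1 ⇒ p = 1/10, and the value is (-9)·(1/10) + 6 = 51/10.
For the receiver: with q = P(Wide), equating Forehand's and Backhand's payoffs gives −9q + 6 = q + 5 ⇒ q = 1/10.

51/10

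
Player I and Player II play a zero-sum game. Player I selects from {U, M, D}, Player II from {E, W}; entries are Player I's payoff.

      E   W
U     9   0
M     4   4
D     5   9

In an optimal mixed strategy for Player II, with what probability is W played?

Row minima: U → 0, M → 4, D → 5; maximin = 5.
Column maxima: E → 9, W → 9; minimax = 9.
5 ≠ 9, so there is no saddle point; optimal play is mixed.
M is strictly dominated by D, so Player I never plays it.
On the remaining 2×2 (U, D vs E, W):
Let Player I play U with probability p. Expected payoff against E: 9p + 5(1−p) = 4p + 5; against W: 0p + 9(1−p) = −9p + 9.
Setting these equal: 4p + 5 = −9p + 9 ⇒ 13p = 4 ⇒ p = 4/13, and the value is (4)·(4/13) + 5 = 81/13.
For Player II: with q = P(E), equating U's and D's payoffs gives 9q = −4q + 9 ⇒ q = 9/13.

4/13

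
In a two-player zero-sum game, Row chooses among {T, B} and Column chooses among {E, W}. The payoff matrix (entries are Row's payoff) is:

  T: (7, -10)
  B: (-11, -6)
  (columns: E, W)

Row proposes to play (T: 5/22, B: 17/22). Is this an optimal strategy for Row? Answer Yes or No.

Against E this mix gives (5/22)·7 + (17/22)·(-11) = -76/11.
Against W this mix gives (5/22)·(-10) + (17/22)·(-6) = -76/11.
All of Column's active replies (E, W) yield -76/11, and no column does worse for Row. The mix makes Column indifferent and guarantees -76/11, so it is optimal.

Yes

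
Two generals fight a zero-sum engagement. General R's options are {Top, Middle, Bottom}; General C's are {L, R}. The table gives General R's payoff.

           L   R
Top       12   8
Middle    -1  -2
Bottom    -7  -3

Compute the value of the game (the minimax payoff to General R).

8

Row minima: Top → 8, Middle → -2, Bottom → -7; maximin = 8.
Column maxima: L → 12, R → 8; minimax = 8.
Since maximin = minimax = 8, there is a saddle point and the value is 8.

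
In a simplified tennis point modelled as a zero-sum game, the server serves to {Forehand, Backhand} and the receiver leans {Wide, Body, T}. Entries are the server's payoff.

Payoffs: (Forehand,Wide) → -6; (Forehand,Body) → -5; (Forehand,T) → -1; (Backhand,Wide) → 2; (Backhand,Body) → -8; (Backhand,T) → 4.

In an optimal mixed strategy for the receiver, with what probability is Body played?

Row minima: Forehand → -6, Backhand → -8; maximin = -6.
Column maxima: Wide → 2, Body → -5, T → 4; minimax = -5.
-6 ≠ -5, so there is no saddle point; optimal play is mixed.
T is strictly dominated by Wide (it gives the server strictly more in every row), so the receiver never plays it.
On the remaining 2×2 (Forehand, Backhand vs Wide, Body):
Let the server play Forehand with probability p. Expected payoff against Wide: (-6)p + 2(1−p) = −8p + 2; against Body: (-5)p + (-8)(1−p) = 3p − 8.
Setting these equal: −8p + 2 = 3p − 8 ⇒ −11p = -10 ⇒ p = 10/11, and the value is (-8)·(10/11) + 2 = -58/11.
For the receiver: with q = P(Wide), equating Forehand's and Backhand's payoffs gives −q − 5 = 10q − 8 ⇒ q = 3/11.

8/11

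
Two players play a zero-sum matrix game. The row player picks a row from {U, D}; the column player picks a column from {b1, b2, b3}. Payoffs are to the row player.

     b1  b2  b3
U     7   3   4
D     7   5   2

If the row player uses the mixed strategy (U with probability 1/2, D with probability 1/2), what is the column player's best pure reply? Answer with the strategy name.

If the column player plays b1, the row player's expected payoff is (1/2)·7 + (1/2)·7 = 7.
If the column player plays b2, the row player's expected payoff is (1/2)·3 + (1/2)·5 = 4.
If the column player plays b3, the row player's expected payoff is (1/2)·4 + (1/2)·2 = 3.
The column player minimizes the row player's payoff; the smallest is 3, so the best response is b3.

b3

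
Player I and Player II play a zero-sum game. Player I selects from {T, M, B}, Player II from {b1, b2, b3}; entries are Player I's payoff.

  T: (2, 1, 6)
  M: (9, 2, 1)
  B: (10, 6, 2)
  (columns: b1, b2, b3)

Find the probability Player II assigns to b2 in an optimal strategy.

Row minima: T → 1, M → 1, B → 2; maximin = 2.
Column maxima: b1 → 10, b2 → 6, b3 → 6; minimax = 6.
2 ≠ 6, so there is no saddle point; optimal play is mixed.
M is strictly dominated by B, so Player I never plays it.
b1 is strictly dominated by b2 (it gives Player I strictly more in every row), so Player II never plays it.
On the remaining 2×2 (T, B vs b2, b3):
Let Player I play T with probability p. Expected payoff against b2: 1p + 6(1−p) = −5p + 6; against b3: 6p + 2(1−p) = 4p + 2.
Setting these equal: −5p + 6 = 4p + 2 ⇒ −9p = -4 ⇒ p = 4/9, and the value is (-5)·(4/9) + 6 = 34/9.
For Player II: with q = P(b2), equating T's and B's payoffs gives −5q + 6 = 4q + 2 ⇒ q = 4/9.

4/9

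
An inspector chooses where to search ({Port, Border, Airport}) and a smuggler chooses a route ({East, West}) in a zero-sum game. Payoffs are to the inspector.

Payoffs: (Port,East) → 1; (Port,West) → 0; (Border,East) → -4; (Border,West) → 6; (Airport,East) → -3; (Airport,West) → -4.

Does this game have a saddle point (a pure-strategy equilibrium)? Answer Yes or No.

Row minima: Port → 0, Border → -4, Airport → -4; maximin = 0.
Column maxima: East → 1, West → 6; minimax = 1.
0 ≠ 1, so no pure-strategy equilibrium exists.

No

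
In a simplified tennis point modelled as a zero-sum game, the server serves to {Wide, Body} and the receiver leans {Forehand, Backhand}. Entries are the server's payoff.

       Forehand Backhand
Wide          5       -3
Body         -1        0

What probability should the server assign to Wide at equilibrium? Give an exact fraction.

Row minima: Wide → -3, Body → -1; maximin = -1.
Column maxima: Forehand → 5, Backhand → 0; minimax = 0.
-1 ≠ 0, so there is no saddle point; optimal play is mixed.
Let the server play Wide with probability p. Expected payoff against Forehand: 5p + (-1)(1−p) = 6p − 1; against Backhand: (-3)p + 0(1−p) = −3p.
Setting these equal: 6p − 1 = −3p ⇒ 9p = 1 ⇒ p = 1/9, and the value is (6)·(1/9) − 1 = -1/3.
For the receiver: with q = P(Forehand), equating Wide's and Body's payoffs gives 8q − 3 = −q ⇒ q = 1/3.

1/9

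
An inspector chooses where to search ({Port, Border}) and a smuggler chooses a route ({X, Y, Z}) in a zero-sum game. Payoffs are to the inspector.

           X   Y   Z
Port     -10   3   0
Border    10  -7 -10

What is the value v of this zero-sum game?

-10/3

Row minima: Port → -10, Border → -10; maximin = -10.
Column maxima: X → 10, Y → 3, Z → 0; minimax = 0.
-10 ≠ 0, so there is no saddle point; optimal play is mixed.
Y is strictly dominated by Z (it gives the inspector strictly more in every row), so the smuggler never plays it.
On the remaining 2×2 (Port, Border vs X, Z):
Let the inspector play Port with probability p. Expected payoff against X: (-10)p + 10(1−p) = −20p + 10; against Z: 0p + (-10)(1−p) = 10p − 10.
Setting these equal: −20p + 10 = 10p − 10 ⇒ −30p = -20 ⇒ p = 2/3, and the value is (-20)·(2/3) + 10 = -10/3.
For the smuggler: with q = P(X), equating Port's and Border's payoffs gives −10q = 20q − 10 ⇒ q = 1/3.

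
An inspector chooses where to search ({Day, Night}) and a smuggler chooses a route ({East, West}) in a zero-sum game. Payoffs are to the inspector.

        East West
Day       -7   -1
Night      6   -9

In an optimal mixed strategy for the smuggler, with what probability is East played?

8/21

Row minima: Day → -7, Night → -9; maximin = -7.
Column maxima: East → 6, West → -1; minimax = -1.
-7 ≠ -1, so there is no saddle point; optimal play is mixed.
Let the inspector play Day with probability p. Expected payoff against East: (-7)p + 6(1−p) = −13p + 6; against West: (-1)p + (-9)(1−p) = 8p − 9.
Setting these equal: −13p + 6 = 8p − 9 ⇒ −21p = -15 ⇒ p = 5/7, and the value is (-13)·(5/7) + 6 = -23/7.
For the smuggler: with q = P(East), equating Day's and Night's payoffs gives −6q − 1 = 15q − 9 ⇒ q = 8/21.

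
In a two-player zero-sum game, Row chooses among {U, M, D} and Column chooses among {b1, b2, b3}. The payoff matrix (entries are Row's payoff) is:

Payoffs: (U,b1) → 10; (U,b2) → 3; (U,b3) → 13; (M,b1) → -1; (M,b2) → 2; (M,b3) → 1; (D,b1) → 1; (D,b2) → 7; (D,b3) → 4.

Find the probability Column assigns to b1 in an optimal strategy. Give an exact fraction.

Row minima: U → 3, M → -1, D → 1; maximin = 3.
Column maxima: b1 → 10, b2 → 7, b3 → 13; minimax = 7.
3 ≠ 7, so there is no saddle point; optimal play is mixed.
M is strictly dominated by U, so Row never plays it.
b3 is strictly dominated by b1 (it gives Row strictly more in every row), so Column never plays it.
On the remaining 2×2 (U, D vs b1, b2):
Let Row play U with probability p. Expected payoff against b1: 10p + 1(1−p) = 9p + 1; against b2: 3p + 7(1−p) = −4p + 7.
Setting these equal: 9p + 1 = −4p + 7 ⇒ 13p = 6 ⇒ p = 6/13, and the value is (9)·(6/13) + 1 = 67/13.
For Column: with q = P(b1), equating U's and D's payoffs gives 7q + 3 = −6q + 7 ⇒ q = 4/13.

4/13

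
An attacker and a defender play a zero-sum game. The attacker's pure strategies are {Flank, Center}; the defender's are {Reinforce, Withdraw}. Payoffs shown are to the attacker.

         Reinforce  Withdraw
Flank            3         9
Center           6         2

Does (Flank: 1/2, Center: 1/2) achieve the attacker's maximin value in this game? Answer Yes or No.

No

Against Reinforce this mix gives (1/2)·3 + (1/2)·6 = 9/2.
Against Withdraw this mix gives (1/2)·9 + (1/2)·2 = 11/2.
The defender will play Reinforce, holding the attacker to 9/2. Shifting weight toward the row that does better against Reinforce would raise this floor (the equalizing mix achieves 24/5 against both Reinforce and Withdraw), so the proposed strategy is not optimal.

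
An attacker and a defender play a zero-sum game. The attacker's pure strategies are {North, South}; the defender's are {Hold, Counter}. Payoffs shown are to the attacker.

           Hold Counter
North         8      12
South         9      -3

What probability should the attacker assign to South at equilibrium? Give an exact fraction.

Row minima: North → 8, South → -3; maximin = 8.
Column maxima: Hold → 9, Counter → 12; minimax = 9.
8 ≠ 9, so there is no saddle point; optimal play is mixed.
Let the attacker play North with probability p. Expected payoff against Hold: 8p + 9(1−p) = −p + 9; against Counter: 12p + (-3)(1−p) = 15p − 3.
Setting these equal: −p + 9 = 15p − 3 ⇒ −16p = -12 ⇒ p = 3/4, and the value is (-1)·(3/4) + 9 = 33/4.
For the defender: with q = P(Hold), equating North's and South's payoffs gives −4q + 12 = 12q − 3 ⇒ q = 15/16.

1/4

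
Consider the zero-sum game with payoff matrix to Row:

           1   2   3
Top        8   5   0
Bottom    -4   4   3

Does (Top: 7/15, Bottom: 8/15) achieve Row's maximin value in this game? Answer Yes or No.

Against 1 this mix gives (7/15)·8 + (8/15)·(-4) = 8/5.
Against 2 this mix gives (7/15)·5 + (8/15)·4 = 67/15.
Against 3 this mix gives (7/15)·0 + (8/15)·3 = 8/5.
All of Column's active replies (1, 3) yield 8/5, and no column does worse for Row. The mix makes Column indifferent and guarantees 8/5, so it is optimal.

Yes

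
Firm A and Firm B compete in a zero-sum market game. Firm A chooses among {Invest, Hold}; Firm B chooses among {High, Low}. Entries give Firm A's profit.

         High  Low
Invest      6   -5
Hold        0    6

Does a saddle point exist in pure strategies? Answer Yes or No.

No

Row minima: Invest → -5, Hold → 0; maximin = 0.
Column maxima: High → 6, Low → 6; minimax = 6.
0 ≠ 6, so no pure-strategy equilibrium exists.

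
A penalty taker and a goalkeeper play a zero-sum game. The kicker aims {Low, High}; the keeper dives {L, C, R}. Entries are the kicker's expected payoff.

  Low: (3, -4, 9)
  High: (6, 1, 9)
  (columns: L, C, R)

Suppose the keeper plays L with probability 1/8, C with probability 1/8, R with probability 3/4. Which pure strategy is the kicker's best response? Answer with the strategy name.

Expected payoff of Low: (1/8)·3 + (1/8)·(-4) + (3/4)·9 = 53/8.
Expected payoff of High: (1/8)·6 + (1/8)·1 + (3/4)·9 = 61/8.
The largest is 61/8, so the kicker's best response is High.

High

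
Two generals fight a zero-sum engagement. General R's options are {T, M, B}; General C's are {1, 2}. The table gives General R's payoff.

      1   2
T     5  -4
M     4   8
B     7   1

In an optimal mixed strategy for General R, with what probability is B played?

Row minima: T → -4, M → 4, B → 1; maximin = 4.
Column maxima: 1 → 7, 2 → 8; minimax = 7.
4 ≠ 7, so there is no saddle point; optimal play is mixed.
T is strictly dominated by B, so General R never plays it.
On the remaining 2×2 (M, B vs 1, 2):
Let General R play M with probability p. Expected payoff against 1: 4p + 7(1−p) = −3p + 7; against 2: 8p + 1(1−p) = 7p + 1.
Setting these equal: −3p + 7 = 7p + 1 ⇒ −10p = -6 ⇒ p = 3/5, and the value is (-3)·(3/5) + 7 = 26/5.
For General C: with q = P(1), equating M's and B's payoffs gives −4q + 8 = 6q + 1 ⇒ q = 7/10.

2/5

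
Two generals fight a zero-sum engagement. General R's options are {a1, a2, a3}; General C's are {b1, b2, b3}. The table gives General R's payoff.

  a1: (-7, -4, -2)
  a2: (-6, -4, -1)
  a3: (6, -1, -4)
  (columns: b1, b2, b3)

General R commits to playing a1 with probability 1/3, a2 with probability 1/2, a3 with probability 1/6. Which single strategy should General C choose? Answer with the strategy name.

If General C plays b1, General R's expected payoff is (1/3)·(-7) + (1/2)·(-6) + (1/6)·6 = -13/3.
If General C plays b2, General R's expected payoff is (1/3)·(-4) + (1/2)·(-4) + (1/6)·(-1) = -7/2.
If General C plays b3, General R's expected payoff is (1/3)·(-2) + (1/2)·(-1) + (1/6)·(-4) = -11/6.
General C minimizes General R's payoff; the smallest is -13/3, so the best response is b1.

b1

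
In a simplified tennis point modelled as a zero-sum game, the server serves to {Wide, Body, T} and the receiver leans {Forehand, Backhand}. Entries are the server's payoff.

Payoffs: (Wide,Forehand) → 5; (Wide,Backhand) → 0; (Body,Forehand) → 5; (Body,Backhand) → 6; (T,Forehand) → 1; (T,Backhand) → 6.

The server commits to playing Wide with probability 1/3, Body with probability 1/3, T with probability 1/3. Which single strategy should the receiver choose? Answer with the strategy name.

If the receiver plays Forehand, the server's expected payoff is (1/3)·5 + (1/3)·5 + (1/3)·1 = 11/3.
If the receiver plays Backhand, the server's expected payoff is (1/3)·0 + (1/3)·6 + (1/3)·6 = 4.
The receiver minimizes the server's payoff; the smallest is 11/3, so the best response is Forehand.

Forehand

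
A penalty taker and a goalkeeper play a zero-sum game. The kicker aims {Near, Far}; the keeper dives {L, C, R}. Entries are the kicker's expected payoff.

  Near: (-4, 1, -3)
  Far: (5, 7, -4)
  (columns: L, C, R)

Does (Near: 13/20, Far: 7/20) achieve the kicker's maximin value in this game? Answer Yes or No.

No

Against L this mix gives (13/20)·(-4) + (7/20)·5 = -17/20.
Against C this mix gives (13/20)·1 + (7/20)·7 = 31/10.
Against R this mix gives (13/20)·(-3) + (7/20)·(-4) = -67/20.
The keeper will play R, holding the kicker to -67/20. Shifting weight toward the row that does better against R would raise this floor (the equalizing mix achieves -31/10 against both R and L), so the proposed strategy is not optimal.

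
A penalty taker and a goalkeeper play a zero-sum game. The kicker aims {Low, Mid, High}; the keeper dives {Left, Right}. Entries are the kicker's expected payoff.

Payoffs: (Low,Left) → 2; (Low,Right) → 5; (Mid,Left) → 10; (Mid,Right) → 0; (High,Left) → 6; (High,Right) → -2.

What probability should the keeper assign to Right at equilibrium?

8/13

Row minima: Low → 2, Mid → 0, High → -2; maximin = 2.
Column maxima: Left → 10, Right → 5; minimax = 5.
2 ≠ 5, so there is no saddle point; optimal play is mixed.
High is strictly dominated by Mid, so the kicker never plays it.
On the remaining 2×2 (Low, Mid vs Left, Right):
Let the kicker play Low with probability p. Expected payoff against Left: 2p + 10(1−p) = −8p + 10; against Right: 5p + 0(1−p) = 5p.
Setting these equal: −8p + 10 = 5p ⇒ −13p = -10 ⇒ p = 10/13, and the value is (-8)·(10/13) + 10 = 50/13.
For the keeper: with q = P(Left), equating Low's and Mid's payoffs gives −3q + 5 = 10q ⇒ q = 5/13.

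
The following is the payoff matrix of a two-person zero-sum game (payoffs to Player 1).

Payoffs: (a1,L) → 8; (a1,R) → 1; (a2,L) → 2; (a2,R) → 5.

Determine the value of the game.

19/5

Row minima: a1 → 1, a2 → 2; maximin = 2.
Column maxima: L → 8, R → 5; minimax = 5.
2 ≠ 5, so there is no saddle point; optimal play is mixed.
Let Player 1 play a1 with probability p. Expected payoff against L: 8p + 2(1−p) = 6p + 2; against R: 1p + 5(1−p) = −4p + 5.
Setting these equal: 6p + 2 = −4p + 5 ⇒ 10p = 3 ⇒ p = 3/10, and the value is (6)·(3/10) + 2 = 19/5.
For Player 2: with q = P(L), equating a1's and a2's payoffs gives 7q + 1 = −3q + 5 ⇒ q = 2/5.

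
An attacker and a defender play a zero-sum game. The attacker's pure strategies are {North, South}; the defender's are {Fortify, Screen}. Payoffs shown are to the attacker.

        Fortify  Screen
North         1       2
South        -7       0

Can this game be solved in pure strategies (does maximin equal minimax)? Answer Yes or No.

Yes

Row minima: North → 1, South → -7; maximin = 1.
Column maxima: Fortify → 1, Screen → 2; minimax = 1.
maximin = minimax = 1, so a saddle point exists.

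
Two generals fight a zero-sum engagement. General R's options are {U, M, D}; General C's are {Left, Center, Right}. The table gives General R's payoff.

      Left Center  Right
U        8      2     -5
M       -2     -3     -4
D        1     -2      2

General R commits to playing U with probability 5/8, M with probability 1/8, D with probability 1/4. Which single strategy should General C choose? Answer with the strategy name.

If General C plays Left, General R's expected payoff is (5/8)·8 + (1/8)·(-2) + (1/4)·1 = 5.
If General C plays Center, General R's expected payoff is (5/8)·2 + (1/8)·(-3) + (1/4)·(-2) = 3/8.
If General C plays Right, General R's expected payoff is (5/8)·(-5) + (1/8)·(-4) + (1/4)·2 = -25/8.
General C minimizes General R's payoff; the smallest is -25/8, so the best response is Right.

Right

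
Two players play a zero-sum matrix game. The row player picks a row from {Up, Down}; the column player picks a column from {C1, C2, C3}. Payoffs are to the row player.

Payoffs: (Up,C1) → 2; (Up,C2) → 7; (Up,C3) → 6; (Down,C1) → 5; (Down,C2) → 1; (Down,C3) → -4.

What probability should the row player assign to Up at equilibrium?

Row minima: Up → 2, Down → -4; maximin = 2.
Column maxima: C1 → 5, C2 → 7, C3 → 6; minimax = 5.
2 ≠ 5, so there is no saddle point; optimal play is mixed.
C2 is strictly dominated by C3 (it gives the row player strictly more in every row), so the column player never plays it.
On the remaining 2×2 (Up, Down vs C1, C3):
Let the row player play Up with probability p. Expected payoff against C1: 2p + 5(1−p) = −3p + 5; against C3: 6p + (-4)(1−p) = 10p − 4.
Setting these equal: −3p + 5 = 10p − 4 ⇒ −13p = -9 ⇒ p = 9/13, and the value is (-3)·(9/13) + 5 = 38/13.
For the column player: with q = P(C1), equating Up's and Down's payoffs gives −4q + 6 = 9q − 4 ⇒ q = 10/13.

9/13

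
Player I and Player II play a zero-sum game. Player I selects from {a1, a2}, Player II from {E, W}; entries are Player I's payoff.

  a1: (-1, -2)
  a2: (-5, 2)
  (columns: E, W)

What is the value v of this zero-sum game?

Row minima: a1 → -2, a2 → -5; maximin = -2.
Column maxima: E → -1, W → 2; minimax = -1.
-2 ≠ -1, so there is no saddle point; optimal play is mixed.
Let Player I play a1 with probability p. Expected payoff against E: (-1)p + (-5)(1−p) = 4p − 5; against W: (-2)p + 2(1−p) = −4p + 2.
Setting these equal: 4p − 5 = −4p + 2 ⇒ 8p = 7 ⇒ p = 7/8, and the value is (4)·(7/8) − 5 = -3/2.
For Player II: with q = P(E), equating a1's and a2's payoffs gives q − 2 = −7q + 2 ⇒ q = 1/2.

-3/2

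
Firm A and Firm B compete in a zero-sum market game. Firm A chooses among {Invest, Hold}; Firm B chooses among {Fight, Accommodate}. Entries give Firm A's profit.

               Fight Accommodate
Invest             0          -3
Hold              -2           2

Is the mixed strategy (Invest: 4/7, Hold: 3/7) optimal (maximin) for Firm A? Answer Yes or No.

Yes

Against Fight this mix gives (4/7)·0 + (3/7)·(-2) = -6/7.
Against Accommodate this mix gives (4/7)·(-3) + (3/7)·2 = -6/7.
All of Firm B's active replies (Fight, Accommodate) yield -6/7, and no column does worse for Firm A. The mix makes Firm B indifferent and guarantees -6/7, so it is optimal.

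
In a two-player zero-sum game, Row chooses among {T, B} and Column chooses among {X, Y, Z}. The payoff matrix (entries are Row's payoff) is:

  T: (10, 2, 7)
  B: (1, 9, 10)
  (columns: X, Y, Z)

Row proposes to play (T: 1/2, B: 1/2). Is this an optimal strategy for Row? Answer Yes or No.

Yes

Against X this mix gives (1/2)·10 + (1/2)·1 = 11/2.
Against Y this mix gives (1/2)·2 + (1/2)·9 = 11/2.
Against Z this mix gives (1/2)·7 + (1/2)·10 = 17/2.
All of Column's active replies (X, Y) yield 11/2, and no column does worse for Row. The mix makes Column indifferent and guarantees 11/2, so it is optimal.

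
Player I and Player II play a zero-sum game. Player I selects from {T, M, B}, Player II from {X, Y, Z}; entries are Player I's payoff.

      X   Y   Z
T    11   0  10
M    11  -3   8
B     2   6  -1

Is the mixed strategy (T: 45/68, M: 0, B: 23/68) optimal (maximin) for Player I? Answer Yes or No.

Against X this mix gives (45/68)·11 + (23/68)·2 = 541/68.
Against Y this mix gives (45/68)·0 + (23/68)·6 = 69/34.
Against Z this mix gives (45/68)·10 + (23/68)·(-1) = 427/68.
Player II will play Y, holding Player I to 69/34. Shifting weight toward the row that does better against Y would raise this floor (the equalizing mix achieves 60/17 against both Y and Z), so the proposed strategy is not optimal.

No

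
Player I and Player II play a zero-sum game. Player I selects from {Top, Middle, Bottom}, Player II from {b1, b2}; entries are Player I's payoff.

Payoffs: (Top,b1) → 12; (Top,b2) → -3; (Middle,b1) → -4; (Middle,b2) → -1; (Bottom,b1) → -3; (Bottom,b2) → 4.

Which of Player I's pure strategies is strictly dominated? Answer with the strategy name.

Middle

Bottom gives a strictly higher payoff than Middle against every column: -3 > -4, 4 > -1.
So Middle is strictly dominated and Player I never plays it.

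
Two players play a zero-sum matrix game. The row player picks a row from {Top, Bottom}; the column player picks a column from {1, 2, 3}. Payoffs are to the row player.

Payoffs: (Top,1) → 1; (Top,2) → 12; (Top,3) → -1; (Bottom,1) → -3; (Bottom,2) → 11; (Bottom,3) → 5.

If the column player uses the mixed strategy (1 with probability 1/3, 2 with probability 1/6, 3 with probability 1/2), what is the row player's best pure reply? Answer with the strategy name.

Expected payoff of Top: (1/3)·1 + (1/6)·12 + (1/2)·(-1) = 11/6.
Expected payoff of Bottom: (1/3)·(-3) + (1/6)·11 + (1/2)·5 = 10/3.
The largest is 10/3, so the row player's best response is Bottom.

Bottom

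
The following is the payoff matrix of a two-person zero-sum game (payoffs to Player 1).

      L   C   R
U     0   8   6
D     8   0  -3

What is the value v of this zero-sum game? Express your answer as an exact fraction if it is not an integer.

Row minima: U → 0, D → -3; maximin = 0.
Column maxima: L → 8, C → 8, R → 6; minimax = 6.
0 ≠ 6, so there is no saddle point; optimal play is mixed.
C is strictly dominated by R (it gives Player 1 strictly more in every row), so Player 2 never plays it.
On the remaining 2×2 (U, D vs L, R):
Let Player 1 play U with probability p. Expected payoff against L: 0p + 8(1−p) = −8p + 8; against R: 6p + (-3)(1−p) = 9p − 3.
Setting these equal: −8p + 8 = 9p − 3 ⇒ −17p = -11 ⇒ p = 11/17, and the value is (-8)·(11/17) + 8 = 48/17.
For Player 2: with q = P(L), equating U's and D's payoffs gives −6q + 6 = 11q − 3 ⇒ q = 9/17.

48/17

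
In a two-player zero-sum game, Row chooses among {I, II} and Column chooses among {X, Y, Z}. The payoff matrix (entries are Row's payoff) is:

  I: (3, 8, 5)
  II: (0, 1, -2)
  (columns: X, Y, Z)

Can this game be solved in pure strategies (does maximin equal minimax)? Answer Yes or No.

Row minima: I → 3, II → -2; maximin = 3.
Column maxima: X → 3, Y → 8, Z → 5; minimax = 3.
maximin = minimax = 3, so a saddle point exists.

Yes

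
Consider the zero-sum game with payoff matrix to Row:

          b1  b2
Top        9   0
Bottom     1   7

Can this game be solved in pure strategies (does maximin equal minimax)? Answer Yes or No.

No

Row minima: Top → 0, Bottom → 1; maximin = 1.
Column maxima: b1 → 9, b2 → 7; minimax = 7.
1 ≠ 7, so no pure-strategy equilibrium exists.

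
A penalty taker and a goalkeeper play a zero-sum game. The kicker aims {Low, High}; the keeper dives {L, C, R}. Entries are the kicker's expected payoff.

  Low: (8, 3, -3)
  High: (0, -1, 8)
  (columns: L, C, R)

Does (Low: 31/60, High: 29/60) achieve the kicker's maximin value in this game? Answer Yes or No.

Against L this mix gives (31/60)·8 + (29/60)·0 = 62/15.
Against C this mix gives (31/60)·3 + (29/60)·(-1) = 16/15.
Against R this mix gives (31/60)·(-3) + (29/60)·8 = 139/60.
The keeper will play C, holding the kicker to 16/15. Shifting weight toward the row that does better against C would raise this floor (the equalizing mix achieves 7/5 against both C and R), so the proposed strategy is not optimal.

No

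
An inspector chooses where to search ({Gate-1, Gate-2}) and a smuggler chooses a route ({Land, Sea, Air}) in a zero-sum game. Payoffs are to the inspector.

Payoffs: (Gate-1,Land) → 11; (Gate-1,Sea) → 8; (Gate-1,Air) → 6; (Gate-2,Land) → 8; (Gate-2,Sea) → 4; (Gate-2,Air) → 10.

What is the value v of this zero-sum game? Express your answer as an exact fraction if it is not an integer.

7

Row minima: Gate-1 → 6, Gate-2 → 4; maximin = 6.
Column maxima: Land → 11, Sea → 8, Air → 10; minimax = 8.
6 ≠ 8, so there is no saddle point; optimal play is mixed.
Land is strictly dominated by Sea (it gives the inspector strictly more in every row), so the smuggler never plays it.
On the remaining 2×2 (Gate-1, Gate-2 vs Sea, Air):
Let the inspector play Gate-1 with probability p. Expected payoff against Sea: 8p + 4(1−p) = 4p + 4; against Air: 6p + 10(1−p) = −4p + 10.
Setting these equal: 4p + 4 = −4p + 10 ⇒ 8p = 6 ⇒ p = 3/4, and the value is (4)·(3/4) + 4 = 7.
For the smuggler: with q = P(Sea), equating Gate-1's and Gate-2's payoffs gives 2q + 6 = −6q + 10 ⇒ q = 1/2.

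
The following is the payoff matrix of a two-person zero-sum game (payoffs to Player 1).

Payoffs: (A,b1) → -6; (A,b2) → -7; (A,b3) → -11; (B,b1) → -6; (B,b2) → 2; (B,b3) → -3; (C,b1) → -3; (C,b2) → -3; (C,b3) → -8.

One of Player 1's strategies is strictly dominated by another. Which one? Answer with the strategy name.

A

C gives a strictly higher payoff than A against every column: -3 > -6, -3 > -7, -8 > -11.
So A is strictly dominated and Player 1 never plays it.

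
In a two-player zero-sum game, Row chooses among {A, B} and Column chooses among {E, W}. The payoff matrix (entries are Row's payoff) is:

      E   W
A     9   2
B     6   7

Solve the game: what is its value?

Row minima: A → 2, B → 6; maximin = 6.
Column maxima: E → 9, W → 7; minimax = 7.
6 ≠ 7, so there is no saddle point; optimal play is mixed.
Let Row play A with probability p. Expected payoff against E: 9p + 6(1−p) = 3p + 6; against W: 2p + 7(1−p) = −5p + 7.
Setting these equal: 3p + 6 = −5p + 7 ⇒ 8p = 1 ⇒ p = 1/8, and the value is (3)·(1/8) + 6 = 51/8.
For Column: with q = P(E), equating A's and B's payoffs gives 7q + 2 = −q + 7 ⇒ q = 5/8.

51/8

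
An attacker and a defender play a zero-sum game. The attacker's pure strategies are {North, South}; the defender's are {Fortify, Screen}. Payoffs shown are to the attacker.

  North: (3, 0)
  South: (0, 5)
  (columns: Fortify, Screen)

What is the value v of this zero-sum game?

15/8

Row minima: North → 0, South → 0; maximin = 0.
Column maxima: Fortify → 3, Screen → 5; minimax = 3.
0 ≠ 3, so there is no saddle point; optimal play is mixed.
Let the attacker play North with probability p. Expected payoff against Fortify: 3p + 0(1−p) = 3p; against Screen: 0p + 5(1−p) = −5p + 5.
Setting these equal: 3p = −5p + 5 ⇒ 8p = 5 ⇒ p = 5/8, and the value is (3)·(5/8) = 15/8.
For the defender: with q = P(Fortify), equating North's and South's payoffs gives 3q = −5q + 5 ⇒ q = 5/8.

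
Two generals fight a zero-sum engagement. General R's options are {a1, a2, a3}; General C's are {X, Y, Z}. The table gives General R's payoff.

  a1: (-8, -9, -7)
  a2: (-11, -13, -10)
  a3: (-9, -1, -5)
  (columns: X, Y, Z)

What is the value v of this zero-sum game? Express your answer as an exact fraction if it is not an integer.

Row minima: a1 → -9, a2 → -13, a3 → -9; maximin = -9.
Column maxima: X → -8, Y → -1, Z → -5; minimax = -8.
-9 ≠ -8, so there is no saddle point; optimal play is mixed.
a2 is strictly dominated by a1, so General R never plays it.
Z is strictly dominated by X (it gives General R strictly more in every row), so General C never plays it.
On the remaining 2×2 (a1, a3 vs X, Y):
Let General R play a1 with probability p. Expected payoff against X: (-8)p + (-9)(1−p) = p − 9; against Y: (-9)p + (-1)(1−p) = −8p − 1.
Setting these equal: p − 9 = −8p − 1 ⇒ 9p = 8 ⇒ p = 8/9, and the value is (1)·(8/9) − 9 = -73/9.
For General C: with q = P(X), equating a1's and a3's payoffs gives q − 9 = −8q − 1 ⇒ q = 8/9.

-73/9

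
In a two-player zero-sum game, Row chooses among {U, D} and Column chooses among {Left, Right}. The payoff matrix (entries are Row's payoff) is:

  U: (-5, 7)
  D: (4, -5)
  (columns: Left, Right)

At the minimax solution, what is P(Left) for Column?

Row minima: U → -5, D → -5; maximin = -5.
Column maxima: Left → 4, Right → 7; minimax = 4.
-5 ≠ 4, so there is no saddle point; optimal play is mixed.
Let Row play U with probability p. Expected payoff against Left: (-5)p + 4(1−p) = −9p + 4; against Right: 7p + (-5)(1−p) = 12p − 5.
Setting these equal: −9p + 4 = 12p − 5 ⇒ −21p = -9 ⇒ p = 3/7, and the value is (-9)·(3/7) + 4 = 1/7.
For Column: with q = P(Left), equating U's and D's payoffs gives −12q + 7 = 9q − 5 ⇒ q = 4/7.

4/7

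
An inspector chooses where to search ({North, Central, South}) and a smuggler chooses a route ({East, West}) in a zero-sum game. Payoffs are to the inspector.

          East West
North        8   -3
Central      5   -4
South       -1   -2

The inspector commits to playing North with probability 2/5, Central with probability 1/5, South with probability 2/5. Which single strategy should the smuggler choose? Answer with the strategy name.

West

If the smuggler plays East, the inspector's expected payoff is (2/5)·8 + (1/5)·5 + (2/5)·(-1) = 19/5.
If the smuggler plays West, the inspector's expected payoff is (2/5)·(-3) + (1/5)·(-4) + (2/5)·(-2) = -14/5.
The smuggler minimizes the inspector's payoff; the smallest is -14/5, so the best response is West.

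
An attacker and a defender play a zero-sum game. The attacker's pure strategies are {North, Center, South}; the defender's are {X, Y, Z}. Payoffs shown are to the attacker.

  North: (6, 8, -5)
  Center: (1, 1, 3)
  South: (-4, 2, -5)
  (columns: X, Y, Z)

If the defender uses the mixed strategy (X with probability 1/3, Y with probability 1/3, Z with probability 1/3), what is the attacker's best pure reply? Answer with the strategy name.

Expected payoff of North: (1/3)·6 + (1/3)·8 + (1/3)·(-5) = 3.
Expected payoff of Center: (1/3)·1 + (1/3)·1 + (1/3)·3 = 5/3.
Expected payoff of South: (1/3)·(-4) + (1/3)·2 + (1/3)·(-5) = -7/3.
The largest is 3, so the attacker's best response is North.

North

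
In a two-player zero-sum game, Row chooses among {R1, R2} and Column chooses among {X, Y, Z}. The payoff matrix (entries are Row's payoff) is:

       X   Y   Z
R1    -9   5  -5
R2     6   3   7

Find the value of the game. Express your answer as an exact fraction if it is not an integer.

Row minima: R1 → -9, R2 → 3; maximin = 3.
Column maxima: X → 6, Y → 5, Z → 7; minimax = 5.
3 ≠ 5, so there is no saddle point; optimal play is mixed.
Z is strictly dominated by X (it gives Row strictly more in every row), so Column never plays it.
On the remaining 2×2 (R1, R2 vs X, Y):
Let Row play R1 with probability p. Expected payoff against X: (-9)p + 6(1−p) = −15p + 6; against Y: 5p + 3(1−p) = 2p + 3.
Setting these equal: −15p + 6 = 2p + 3 ⇒ −17p = -3 ⇒ p = 3/17, and the value is (-15)·(3/17) + 6 = 57/17.
For Column: with q = P(X), equating R1's and R2's payoffs gives −14q + 5 = 3q + 3 ⇒ q = 2/17.

57/17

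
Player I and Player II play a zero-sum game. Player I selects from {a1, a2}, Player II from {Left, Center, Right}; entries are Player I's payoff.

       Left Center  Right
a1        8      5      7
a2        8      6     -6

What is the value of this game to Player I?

Row minima: a1 → 5, a2 → -6; maximin = 5.
Column maxima: Left → 8, Center → 6, Right → 7; minimax = 6.
5 ≠ 6, so there is no saddle point; optimal play is mixed.
Left is strictly dominated by Center (it gives Player I strictly more in every row), so Player II never plays it.
On the remaining 2×2 (a1, a2 vs Center, Right):
Let Player I play a1 with probability p. Expected payoff against Center: 5p + 6(1−p) = −p + 6; against Right: 7p + (-6)(1−p) = 13p − 6.
Setting these equal: −p + 6 = 13p − 6 ⇒ −14p = -12 ⇒ p = 6/7, and the value is (-1)·(6/7) + 6 = 36/7.
For Player II: with q = P(Center), equating a1's and a2's payoffs gives −2q + 7 = 12q − 6 ⇒ q = 13/14.

36/7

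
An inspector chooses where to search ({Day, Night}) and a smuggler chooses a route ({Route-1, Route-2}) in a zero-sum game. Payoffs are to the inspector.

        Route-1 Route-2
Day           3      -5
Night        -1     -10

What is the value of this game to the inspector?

-5

Row minima: Day → -5, Night → -10; maximin = -5.
Column maxima: Route-1 → 3, Route-2 → -5; minimax = -5.
Since maximin = minimax = -5, there is a saddle point and the value is -5.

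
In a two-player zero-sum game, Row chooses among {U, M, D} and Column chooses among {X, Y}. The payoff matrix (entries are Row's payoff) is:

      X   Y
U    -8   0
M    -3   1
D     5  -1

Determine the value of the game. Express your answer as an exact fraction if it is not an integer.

Row minima: U → -8, M → -3, D → -1; maximin = -1.
Column maxima: X → 5, Y → 1; minimax = 1.
-1 ≠ 1, so there is no saddle point; optimal play is mixed.
U is strictly dominated by M, so Row never plays it.
On the remaining 2×2 (M, D vs X, Y):
Let Row play M with probability p. Expected payoff against X: (-3)p + 5(1−p) = −8p + 5; against Y: 1p + (-1)(1−p) = 2p − 1.
Setting these equal: −8p + 5 = 2p − 1 ⇒ −10p = -6 ⇒ p = 3/5, and the value is (-8)·(3/5) + 5 = 1/5.
For Column: with q = P(X), equating M's and D's payoffs gives −4q + 1 = 6q − 1 ⇒ q = 1/5.

1/5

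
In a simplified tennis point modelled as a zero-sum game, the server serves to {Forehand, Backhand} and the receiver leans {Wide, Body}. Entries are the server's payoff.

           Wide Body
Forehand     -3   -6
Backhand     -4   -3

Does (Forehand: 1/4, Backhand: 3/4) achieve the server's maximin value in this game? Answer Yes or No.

Yes

Against Wide this mix gives (1/4)·(-3) + (3/4)·(-4) = -15/4.
Against Body this mix gives (1/4)·(-6) + (3/4)·(-3) = -15/4.
All of the receiver's active replies (Wide, Body) yield -15/4, and no column does worse for the server. The mix makes the receiver indifferent and guarantees -15/4, so it is optimal.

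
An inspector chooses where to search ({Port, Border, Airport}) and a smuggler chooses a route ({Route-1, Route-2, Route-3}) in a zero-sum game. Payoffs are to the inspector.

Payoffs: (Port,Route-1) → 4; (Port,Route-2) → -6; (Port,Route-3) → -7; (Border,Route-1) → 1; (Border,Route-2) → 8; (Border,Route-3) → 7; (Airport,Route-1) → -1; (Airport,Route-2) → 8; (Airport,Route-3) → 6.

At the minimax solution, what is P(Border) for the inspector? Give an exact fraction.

Row minima: Port → -7, Border → 1, Airport → -1; maximin = 1.
Column maxima: Route-1 → 4, Route-2 → 8, Route-3 → 7; minimax = 4.
1 ≠ 4, so there is no saddle point; optimal play is mixed.
Route-2 is strictly dominated by Route-3 (it gives the inspector strictly more in every row), so the smuggler never plays it.
With Route-2 eliminated, Airport is strictly dominated by Border (Border gives the inspector strictly more in every remaining column), so the inspector never plays it.
On the remaining 2×2 (Port, Border vs Route-1, Route-3):
Let the inspector play Port with probability p. Expected payoff against Route-1: 4p + 1(1−p) = 3p + 1; against Route-3: (-7)p + 7(1−p) = −14p + 7.
Setting these equal: 3p + 1 = −14p + 7 ⇒ 17p = 6 ⇒ p = 6/17, and the value is (3)·(6/17) + 1 = 35/17.
For the smuggler: with q = P(Route-1), equating Port's and Border's payoffs gives 11q − 7 = −6q + 7 ⇒ q = 14/17.

11/17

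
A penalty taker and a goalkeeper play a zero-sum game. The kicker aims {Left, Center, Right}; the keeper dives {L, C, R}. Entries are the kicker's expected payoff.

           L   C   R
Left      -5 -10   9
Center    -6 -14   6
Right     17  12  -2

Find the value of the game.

Row minima: Left → -10, Center → -14, Right → -2; maximin = -2.
Column maxima: L → 17, C → 12, R → 9; minimax = 9.
-2 ≠ 9, so there is no saddle point; optimal play is mixed.
Center is strictly dominated by Left, so the kicker never plays it.
L is strictly dominated by C (it gives the kicker strictly more in every row), so the keeper never plays it.
On the remaining 2×2 (Left, Right vs C, R):
Let the kicker play Left with probability p. Expected payoff against C: (-10)p + 12(1−p) = −22p + 12; against R: 9p + (-2)(1−p) = 11p − 2.
Setting these equal: −22p + 12 = 11p − 2 ⇒ −33p = -14 ⇒ p = 14/33, and the value is (-22)·(14/33) + 12 = 8/3.
For the keeper: with q = P(C), equating Left's and Right's payoffs gives −19q + 9 = 14q − 2 ⇒ q = 1/3.

8/3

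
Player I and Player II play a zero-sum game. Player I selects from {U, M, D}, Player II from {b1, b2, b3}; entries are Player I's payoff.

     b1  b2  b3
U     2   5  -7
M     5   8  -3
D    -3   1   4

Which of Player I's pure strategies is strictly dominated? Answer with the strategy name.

M gives a strictly higher payoff than U against every column: 5 > 2, 8 > 5, -3 > -7.
So U is strictly dominated and Player I never plays it.

U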